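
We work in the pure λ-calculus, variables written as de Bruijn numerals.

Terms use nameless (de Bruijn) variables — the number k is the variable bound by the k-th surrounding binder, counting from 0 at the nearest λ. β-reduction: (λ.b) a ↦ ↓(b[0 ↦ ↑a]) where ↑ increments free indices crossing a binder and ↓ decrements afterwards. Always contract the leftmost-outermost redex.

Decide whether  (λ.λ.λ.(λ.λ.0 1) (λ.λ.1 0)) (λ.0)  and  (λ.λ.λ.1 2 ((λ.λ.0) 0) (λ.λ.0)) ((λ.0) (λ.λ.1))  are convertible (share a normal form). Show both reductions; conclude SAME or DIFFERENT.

Answer: DIFFERENT — A ⇓ λ.λ.λ.0 (λ.λ.1 0), B ⇓ λ.λ.1 (λ.λ.1) (λ.0) (λ.λ.0)

Working:
Term A:
  start: (λ.λ.λ.(λ.λ.0 1) (λ.λ.1 0)) (λ.0)
  [1] λ.λ.(λ.λ.0 1) (λ.λ.1 0)
  [2] λ.λ.λ.0 (λ.λ.1 0)

Term B:
  start: (λ.λ.λ.1 2 ((λ.λ.0) 0) (λ.λ.0)) ((λ.0) (λ.λ.1))
  [1] λ.λ.1 ((λ.0) (λ.λ.1)) ((λ.λ.0) 0) (λ.λ.0)
  [2] λ.λ.1 (λ.λ.1) ((λ.λ.0) 0) (λ.λ.0)
  [3] λ.λ.1 (λ.λ.1) (λ.0) (λ.λ.0)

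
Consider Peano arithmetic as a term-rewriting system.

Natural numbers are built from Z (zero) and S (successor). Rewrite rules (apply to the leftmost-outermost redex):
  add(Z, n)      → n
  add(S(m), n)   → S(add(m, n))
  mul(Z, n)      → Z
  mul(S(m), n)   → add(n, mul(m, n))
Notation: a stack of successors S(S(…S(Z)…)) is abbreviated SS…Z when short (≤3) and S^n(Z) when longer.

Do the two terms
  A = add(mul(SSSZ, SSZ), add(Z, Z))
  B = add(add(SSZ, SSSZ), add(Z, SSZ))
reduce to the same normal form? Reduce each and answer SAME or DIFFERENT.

Term A:
  start: add(mul(SSSZ, SSZ), add(Z, Z))
  →1  add(add(SSZ, mul(SSZ, SSZ)), add(Z, Z))
  →2  add(S(add(SZ, mul(SSZ, SSZ))), add(Z, Z))
  →3  S(add(add(SZ, mul(SSZ, SSZ)), add(Z, Z)))
  →4  S(add(S(add(Z, mul(SSZ, SSZ))), add(Z, Z)))
  →5  S(S(add(add(Z, mul(SSZ, SSZ)), add(Z, Z))))
  →6  S(S(add(mul(SSZ, SSZ), add(Z, Z))))
  →7  S(S(add(add(SSZ, mul(SZ, SSZ)), add(Z, Z))))
  →8  S(S(add(S(add(SZ, mul(SZ, SSZ))), add(Z, Z))))
  →9  S(S(S(add(add(SZ, mul(SZ, SSZ)), add(Z, Z)))))
  →10  S(S(S(add(S(add(Z, mul(SZ, SSZ))), add(Z, Z)))))
  →11  S(S(S(S(add(add(Z, mul(SZ, SSZ)), add(Z, Z))))))
  →12  S(S(S(S(add(mul(SZ, SSZ), add(Z, Z))))))
  →13  S(S(S(S(add(add(SSZ, mul(Z, SSZ)), add(Z, Z))))))
  →14  S(S(S(S(add(S(add(SZ, mul(Z, SSZ))), add(Z, Z))))))
  →15  S(S(S(S(S(add(add(SZ, mul(Z, SSZ)), add(Z, Z)))))))
  →16  S(S(S(S(S(add(S(add(Z, mul(Z, SSZ))), add(Z, Z)))))))
  →17  S(S(S(S(S(S(add(add(Z, mul(Z, SSZ)), add(Z, Z))))))))
  →18  S(S(S(S(S(S(add(mul(Z, SSZ), add(Z, Z))))))))
  →19  S(S(S(S(S(S(add(Z, add(Z, Z))))))))
  →20  S(S(S(S(S(S(add(Z, Z)))))))
  →21  S^6(Z)

Term B:
  start: add(add(SSZ, SSSZ), add(Z, SSZ))
  →1  add(S(add(SZ, SSSZ)), add(Z, SSZ))
  →2  S(add(add(SZ, SSSZ), add(Z, SSZ)))
  →3  S(add(S(add(Z, SSSZ)), add(Z, SSZ)))
  →4  S(S(add(add(Z, SSSZ), add(Z, SSZ))))
  →5  S(S(add(SSSZ, add(Z, SSZ))))
  →6  S(S(S(add(SSZ, add(Z, SSZ)))))
  →7  S(S(S(S(add(SZ, add(Z, SSZ))))))
  →8  S(S(S(S(S(add(Z, add(Z, SSZ)))))))
  →9  S(S(S(S(S(add(Z, SSZ))))))
  →10  S^7(Z)

Answer: DIFFERENT — A ⇓ S^6(Z), B ⇓ S^7(Z)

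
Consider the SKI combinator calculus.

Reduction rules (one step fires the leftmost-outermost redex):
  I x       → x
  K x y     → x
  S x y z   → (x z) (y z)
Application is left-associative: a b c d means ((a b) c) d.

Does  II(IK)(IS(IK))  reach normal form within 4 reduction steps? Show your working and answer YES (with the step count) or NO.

Answer: NO — after 4 steps the term is K(S(IK)), not yet normal

Reduction:
  start: II(IK)(IS(IK))
  step 1: I(IK)(IS(IK))
  step 2: IK(IS(IK))
  step 3: K(IS(IK))
  step 4: K(S(IK))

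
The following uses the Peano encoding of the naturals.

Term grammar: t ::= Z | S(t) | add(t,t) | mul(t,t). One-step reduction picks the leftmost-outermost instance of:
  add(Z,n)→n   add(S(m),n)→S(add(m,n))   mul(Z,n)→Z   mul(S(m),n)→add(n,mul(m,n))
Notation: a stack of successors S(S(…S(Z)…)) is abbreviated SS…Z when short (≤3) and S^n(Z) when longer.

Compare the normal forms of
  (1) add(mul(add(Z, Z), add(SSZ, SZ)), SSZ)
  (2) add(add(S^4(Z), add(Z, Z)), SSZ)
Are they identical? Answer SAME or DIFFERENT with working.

Answer: DIFFERENT — A ⇓ SSZ, B ⇓ S^6(Z)

Derivation:
Term A:
  start: add(mul(add(Z, Z), add(SSZ, SZ)), SSZ)
  →1  add(mul(Z, add(SSZ, SZ)), SSZ)
  →2  add(Z, SSZ)
  →3  SSZ

Term B:
  start: add(add(S^4(Z), add(Z, Z)), SSZ)
  →1  add(S(add(SSSZ, add(Z, Z))), SSZ)
  →2  S(add(add(SSSZ, add(Z, Z)), SSZ))
  →3  S(add(S(add(SSZ, add(Z, Z))), SSZ))
  →4  S(S(add(add(SSZ, add(Z, Z)), SSZ)))
  →5  S(S(add(S(add(SZ, add(Z, Z))), SSZ)))
  →6  S(S(S(add(add(SZ, add(Z, Z)), SSZ))))
  →7  S(S(S(add(S(add(Z, add(Z, Z))), SSZ))))
  →8  S(S(S(S(add(add(Z, add(Z, Z)), SSZ)))))
  →9  S(S(S(S(add(add(Z, Z), SSZ)))))
  →10  S(S(S(S(add(Z, SSZ)))))
  →11  S^6(Z)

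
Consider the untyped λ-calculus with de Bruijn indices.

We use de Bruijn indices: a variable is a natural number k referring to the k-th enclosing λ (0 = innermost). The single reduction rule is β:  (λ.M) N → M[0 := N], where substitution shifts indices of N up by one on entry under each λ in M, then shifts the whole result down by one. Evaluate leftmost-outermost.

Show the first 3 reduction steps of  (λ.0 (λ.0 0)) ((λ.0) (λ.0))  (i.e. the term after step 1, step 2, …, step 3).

  start: (λ.0 (λ.0 0)) ((λ.0) (λ.0))
  [1] (λ.0) (λ.0) (λ.0 0)
  [2] (λ.0) (λ.0 0)
  [3] λ.0 0

Answer: after 3 steps: λ.0 0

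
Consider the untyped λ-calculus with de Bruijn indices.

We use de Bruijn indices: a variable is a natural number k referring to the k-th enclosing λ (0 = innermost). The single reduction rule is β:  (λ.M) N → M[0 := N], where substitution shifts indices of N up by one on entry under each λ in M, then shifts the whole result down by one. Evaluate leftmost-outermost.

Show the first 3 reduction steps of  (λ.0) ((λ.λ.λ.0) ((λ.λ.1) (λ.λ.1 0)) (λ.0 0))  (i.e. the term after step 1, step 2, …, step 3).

  start: (λ.0) ((λ.λ.λ.0) ((λ.λ.1) (λ.λ.1 0)) (λ.0 0))
  [1] (λ.λ.λ.0) ((λ.λ.1) (λ.λ.1 0)) (λ.0 0)
  [2] (λ.λ.0) (λ.0 0)
  [3] λ.0

Answer: after 3 steps: λ.0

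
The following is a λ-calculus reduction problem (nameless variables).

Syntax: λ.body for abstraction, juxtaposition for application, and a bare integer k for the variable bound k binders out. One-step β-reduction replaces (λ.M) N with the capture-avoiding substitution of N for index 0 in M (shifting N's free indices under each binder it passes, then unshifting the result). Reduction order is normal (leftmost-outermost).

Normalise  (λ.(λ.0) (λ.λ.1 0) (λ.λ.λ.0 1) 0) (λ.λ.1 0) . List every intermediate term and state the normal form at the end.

  start: (λ.(λ.0) (λ.λ.1 0) (λ.λ.λ.0 1) 0) (λ.λ.1 0)
  →1  (λ.0) (λ.λ.1 0) (λ.λ.λ.0 1) (λ.λ.1 0)
  →2  (λ.λ.1 0) (λ.λ.λ.0 1) (λ.λ.1 0)
  →3  (λ.(λ.λ.λ.0 1) 0) (λ.λ.1 0)
  →4  (λ.λ.λ.0 1) (λ.λ.1 0)
  →5  λ.λ.0 1

Answer: normal form = λ.λ.0 1  (in 5 steps)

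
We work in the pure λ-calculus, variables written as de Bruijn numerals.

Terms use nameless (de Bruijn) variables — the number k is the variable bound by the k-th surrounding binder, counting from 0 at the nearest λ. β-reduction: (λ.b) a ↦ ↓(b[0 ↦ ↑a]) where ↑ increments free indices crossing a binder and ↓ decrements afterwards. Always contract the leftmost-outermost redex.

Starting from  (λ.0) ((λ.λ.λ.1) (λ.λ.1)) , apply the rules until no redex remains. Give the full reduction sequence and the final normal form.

Answer: normal form = λ.λ.1  (in 2 steps)

Reduction:
  start: (λ.0) ((λ.λ.λ.1) (λ.λ.1))
  [1] (λ.λ.λ.1) (λ.λ.1)
  [2] λ.λ.1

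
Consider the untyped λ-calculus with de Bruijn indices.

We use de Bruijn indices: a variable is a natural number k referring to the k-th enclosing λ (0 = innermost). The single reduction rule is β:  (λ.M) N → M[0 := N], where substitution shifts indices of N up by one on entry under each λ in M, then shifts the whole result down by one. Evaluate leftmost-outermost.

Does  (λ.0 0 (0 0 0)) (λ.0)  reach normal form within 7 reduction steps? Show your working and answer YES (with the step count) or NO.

  start: (λ.0 0 (0 0 0)) (λ.0)
  →1  (λ.0) (λ.0) ((λ.0) (λ.0) (λ.0))
  →2  (λ.0) ((λ.0) (λ.0) (λ.0))
  →3  (λ.0) (λ.0) (λ.0)
  →4  (λ.0) (λ.0)
  →5  λ.0

Answer: YES — reaches normal form λ.0 in 5 ≤ 7 steps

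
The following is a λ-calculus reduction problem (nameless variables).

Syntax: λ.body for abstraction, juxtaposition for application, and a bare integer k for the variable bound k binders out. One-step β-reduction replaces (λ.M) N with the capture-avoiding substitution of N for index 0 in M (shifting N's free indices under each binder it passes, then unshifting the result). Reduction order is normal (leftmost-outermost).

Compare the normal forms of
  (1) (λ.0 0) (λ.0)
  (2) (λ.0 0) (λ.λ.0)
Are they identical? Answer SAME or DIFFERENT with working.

Term A:
  start: (λ.0 0) (λ.0)
  →1  (λ.0) (λ.0)
  →2  λ.0

Term B:
  start: (λ.0 0) (λ.λ.0)
  →1  (λ.λ.0) (λ.λ.0)
  →2  λ.0

Answer: SAME — A ⇓ λ.0, B ⇓ λ.0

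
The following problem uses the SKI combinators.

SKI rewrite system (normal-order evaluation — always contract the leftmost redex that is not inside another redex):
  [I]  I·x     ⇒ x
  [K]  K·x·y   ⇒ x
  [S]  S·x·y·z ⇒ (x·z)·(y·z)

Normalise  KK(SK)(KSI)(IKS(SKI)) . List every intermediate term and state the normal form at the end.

Answer: normal form = S  (in 3 steps)

Reduction:
  start: KK(SK)(KSI)(IKS(SKI))
  step 1: K(KSI)(IKS(SKI))
  step 2: KSI
  step 3: S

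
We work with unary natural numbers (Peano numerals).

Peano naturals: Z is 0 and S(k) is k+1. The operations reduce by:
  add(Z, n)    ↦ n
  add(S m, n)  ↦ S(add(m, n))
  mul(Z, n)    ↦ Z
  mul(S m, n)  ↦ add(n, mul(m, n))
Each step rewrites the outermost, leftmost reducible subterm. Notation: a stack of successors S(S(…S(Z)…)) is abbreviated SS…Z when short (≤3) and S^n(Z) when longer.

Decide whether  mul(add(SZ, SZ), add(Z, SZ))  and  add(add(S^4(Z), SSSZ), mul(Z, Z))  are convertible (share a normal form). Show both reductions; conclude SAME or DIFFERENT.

Term A:
  start: mul(add(SZ, SZ), add(Z, SZ))
  step 1: mul(S(add(Z, SZ)), add(Z, SZ))
  step 2: add(add(Z, SZ), mul(add(Z, SZ), add(Z, SZ)))
  step 3: add(SZ, mul(add(Z, SZ), add(Z, SZ)))
  step 4: S(add(Z, mul(add(Z, SZ), add(Z, SZ))))
  step 5: S(mul(add(Z, SZ), add(Z, SZ)))
  step 6: S(mul(SZ, add(Z, SZ)))
  step 7: S(add(add(Z, SZ), mul(Z, add(Z, SZ))))
  step 8: S(add(SZ, mul(Z, add(Z, SZ))))
  step 9: S(S(add(Z, mul(Z, add(Z, SZ)))))
  step 10: S(S(mul(Z, add(Z, SZ))))
  step 11: SSZ

Term B:
  start: add(add(S^4(Z), SSSZ), mul(Z, Z))
  step 1: add(S(add(SSSZ, SSSZ)), mul(Z, Z))
  step 2: S(add(add(SSSZ, SSSZ), mul(Z, Z)))
  step 3: S(add(S(add(SSZ, SSSZ)), mul(Z, Z)))
  step 4: S(S(add(add(SSZ, SSSZ), mul(Z, Z))))
  step 5: S(S(add(S(add(SZ, SSSZ)), mul(Z, Z))))
  step 6: S(S(S(add(add(SZ, SSSZ), mul(Z, Z)))))
  step 7: S(S(S(add(S(add(Z, SSSZ)), mul(Z, Z)))))
  step 8: S(S(S(S(add(add(Z, SSSZ), mul(Z, Z))))))
  step 9: S(S(S(S(add(SSSZ, mul(Z, Z))))))
  step 10: S(S(S(S(S(add(SSZ, mul(Z, Z)))))))
  step 11: S(S(S(S(S(S(add(SZ, mul(Z, Z))))))))
  step 12: S(S(S(S(S(S(S(add(Z, mul(Z, Z)))))))))
  step 13: S(S(S(S(S(S(S(mul(Z, Z))))))))
  step 14: S^7(Z)

Answer: DIFFERENT — A ⇓ SSZ, B ⇓ S^7(Z)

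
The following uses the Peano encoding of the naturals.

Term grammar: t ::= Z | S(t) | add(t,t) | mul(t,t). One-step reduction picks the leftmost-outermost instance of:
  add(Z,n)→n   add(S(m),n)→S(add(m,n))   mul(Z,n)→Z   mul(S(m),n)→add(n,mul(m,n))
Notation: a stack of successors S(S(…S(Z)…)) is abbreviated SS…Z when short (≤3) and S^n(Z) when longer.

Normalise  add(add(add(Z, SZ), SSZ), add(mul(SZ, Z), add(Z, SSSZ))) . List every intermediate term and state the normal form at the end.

Answer: normal form = S^6(Z)  (in 12 steps)

Working:
  start: add(add(add(Z, SZ), SSZ), add(mul(SZ, Z), add(Z, SSSZ)))
  →1  add(add(SZ, SSZ), add(mul(SZ, Z), add(Z, SSSZ)))
  →2  add(S(add(Z, SSZ)), add(mul(SZ, Z), add(Z, SSSZ)))
  →3  S(add(add(Z, SSZ), add(mul(SZ, Z), add(Z, SSSZ))))
  →4  S(add(SSZ, add(mul(SZ, Z), add(Z, SSSZ))))
  →5  S(S(add(SZ, add(mul(SZ, Z), add(Z, SSSZ)))))
  →6  S(S(S(add(Z, add(mul(SZ, Z), add(Z, SSSZ))))))
  →7  S(S(S(add(mul(SZ, Z), add(Z, SSSZ)))))
  →8  S(S(S(add(add(Z, mul(Z, Z)), add(Z, SSSZ)))))
  →9  S(S(S(add(mul(Z, Z), add(Z, SSSZ)))))
  →10  S(S(S(add(Z, add(Z, SSSZ)))))
  →11  S(S(S(add(Z, SSSZ))))
  →12  S^6(Z)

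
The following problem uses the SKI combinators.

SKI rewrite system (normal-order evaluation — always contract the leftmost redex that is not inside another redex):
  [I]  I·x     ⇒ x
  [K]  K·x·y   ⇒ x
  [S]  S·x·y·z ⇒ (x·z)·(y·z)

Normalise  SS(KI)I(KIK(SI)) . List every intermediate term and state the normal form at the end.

  start: SS(KI)I(KIK(SI))
  [1] SI(KII)(KIK(SI))
  [2] I(KIK(SI))(KII(KIK(SI)))
  [3] KIK(SI)(KII(KIK(SI)))
  [4] I(SI)(KII(KIK(SI)))
  [5] SI(KII(KIK(SI)))
  [6] SI(I(KIK(SI)))
  [7] SI(KIK(SI))
  [8] SI(I(SI))
  [9] SI(SI)

Answer: normal form = SI(SI)  (in 9 steps)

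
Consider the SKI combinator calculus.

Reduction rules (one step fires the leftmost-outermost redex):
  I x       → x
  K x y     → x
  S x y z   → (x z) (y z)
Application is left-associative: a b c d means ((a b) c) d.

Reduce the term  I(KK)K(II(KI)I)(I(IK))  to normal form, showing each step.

Answer: normal form = I  (in 6 steps)

Working:
  start: I(KK)K(II(KI)I)(I(IK))
  step 1: KKK(II(KI)I)(I(IK))
  step 2: K(II(KI)I)(I(IK))
  step 3: II(KI)I
  step 4: I(KI)I
  step 5: KII
  step 6: I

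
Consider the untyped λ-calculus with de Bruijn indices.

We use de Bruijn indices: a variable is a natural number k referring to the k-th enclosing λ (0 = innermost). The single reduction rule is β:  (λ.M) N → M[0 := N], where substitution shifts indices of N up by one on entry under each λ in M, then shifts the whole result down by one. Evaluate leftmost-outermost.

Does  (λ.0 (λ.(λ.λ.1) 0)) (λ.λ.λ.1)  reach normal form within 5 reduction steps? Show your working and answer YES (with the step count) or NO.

  start: (λ.0 (λ.(λ.λ.1) 0)) (λ.λ.λ.1)
  step 1: (λ.λ.λ.1) (λ.(λ.λ.1) 0)
  step 2: λ.λ.1

Answer: YES — reaches normal form λ.λ.1 in 2 ≤ 5 steps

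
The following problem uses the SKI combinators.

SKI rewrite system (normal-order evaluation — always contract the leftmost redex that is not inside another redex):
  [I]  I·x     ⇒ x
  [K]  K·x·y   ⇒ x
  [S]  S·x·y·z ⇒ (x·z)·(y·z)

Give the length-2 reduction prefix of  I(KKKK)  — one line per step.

Answer: after 2 steps: KK

Derivation:
  start: I(KKKK)
  →1  KKKK
  →2  KK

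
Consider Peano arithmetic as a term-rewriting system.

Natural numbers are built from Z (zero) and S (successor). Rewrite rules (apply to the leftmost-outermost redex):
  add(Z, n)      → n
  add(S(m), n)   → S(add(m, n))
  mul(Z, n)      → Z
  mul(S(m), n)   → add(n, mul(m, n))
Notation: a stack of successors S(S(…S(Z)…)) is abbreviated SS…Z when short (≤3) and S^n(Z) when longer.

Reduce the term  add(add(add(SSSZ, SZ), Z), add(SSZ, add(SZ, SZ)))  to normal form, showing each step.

Answer: normal form = S^8(Z)  (in 19 steps)

Reduction:
  start: add(add(add(SSSZ, SZ), Z), add(SSZ, add(SZ, SZ)))
  →1  add(add(S(add(SSZ, SZ)), Z), add(SSZ, add(SZ, SZ)))
  →2  add(S(add(add(SSZ, SZ), Z)), add(SSZ, add(SZ, SZ)))
  →3  S(add(add(add(SSZ, SZ), Z), add(SSZ, add(SZ, SZ))))
  →4  S(add(add(S(add(SZ, SZ)), Z), add(SSZ, add(SZ, SZ))))
  →5  S(add(S(add(add(SZ, SZ), Z)), add(SSZ, add(SZ, SZ))))
  →6  S(S(add(add(add(SZ, SZ), Z), add(SSZ, add(SZ, SZ)))))
  →7  S(S(add(add(S(add(Z, SZ)), Z), add(SSZ, add(SZ, SZ)))))
  →8  S(S(add(S(add(add(Z, SZ), Z)), add(SSZ, add(SZ, SZ)))))
  →9  S(S(S(add(add(add(Z, SZ), Z), add(SSZ, add(SZ, SZ))))))
  →10  S(S(S(add(add(SZ, Z), add(SSZ, add(SZ, SZ))))))
  →11  S(S(S(add(S(add(Z, Z)), add(SSZ, add(SZ, SZ))))))
  →12  S(S(S(S(add(add(Z, Z), add(SSZ, add(SZ, SZ)))))))
  →13  S(S(S(S(add(Z, add(SSZ, add(SZ, SZ)))))))
  →14  S(S(S(S(add(SSZ, add(SZ, SZ))))))
  →15  S(S(S(S(S(add(SZ, add(SZ, SZ)))))))
  →16  S(S(S(S(S(S(add(Z, add(SZ, SZ))))))))
  →17  S(S(S(S(S(S(add(SZ, SZ)))))))
  →18  S(S(S(S(S(S(S(add(Z, SZ))))))))
  →19  S^8(Z)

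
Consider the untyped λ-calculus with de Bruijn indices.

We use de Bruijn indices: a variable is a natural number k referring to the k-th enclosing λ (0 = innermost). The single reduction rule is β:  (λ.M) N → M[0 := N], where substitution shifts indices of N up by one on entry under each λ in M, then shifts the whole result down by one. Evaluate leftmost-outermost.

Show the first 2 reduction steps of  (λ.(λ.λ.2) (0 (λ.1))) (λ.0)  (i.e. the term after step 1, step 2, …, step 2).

  start: (λ.(λ.λ.2) (0 (λ.1))) (λ.0)
  step 1: (λ.λ.λ.0) ((λ.0) (λ.λ.0))
  step 2: λ.λ.0

Answer: after 2 steps: λ.λ.0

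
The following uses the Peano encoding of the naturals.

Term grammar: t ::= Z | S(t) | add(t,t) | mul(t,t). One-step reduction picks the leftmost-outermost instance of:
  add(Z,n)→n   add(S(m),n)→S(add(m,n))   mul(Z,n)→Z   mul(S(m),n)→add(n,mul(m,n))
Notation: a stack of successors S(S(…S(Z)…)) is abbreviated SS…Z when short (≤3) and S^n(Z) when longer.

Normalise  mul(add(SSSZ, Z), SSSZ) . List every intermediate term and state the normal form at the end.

Answer: normal form = S^9(Z)  (in 20 steps)

Derivation:
  start: mul(add(SSSZ, Z), SSSZ)
  step 1: mul(S(add(SSZ, Z)), SSSZ)
  step 2: add(SSSZ, mul(add(SSZ, Z), SSSZ))
  step 3: S(add(SSZ, mul(add(SSZ, Z), SSSZ)))
  step 4: S(S(add(SZ, mul(add(SSZ, Z), SSSZ))))
  step 5: S(S(S(add(Z, mul(add(SSZ, Z), SSSZ)))))
  step 6: S(S(S(mul(add(SSZ, Z), SSSZ))))
  step 7: S(S(S(mul(S(add(SZ, Z)), SSSZ))))
  step 8: S(S(S(add(SSSZ, mul(add(SZ, Z), SSSZ)))))
  step 9: S(S(S(S(add(SSZ, mul(add(SZ, Z), SSSZ))))))
  step 10: S(S(S(S(S(add(SZ, mul(add(SZ, Z), SSSZ)))))))
  step 11: S(S(S(S(S(S(add(Z, mul(add(SZ, Z), SSSZ))))))))
  step 12: S(S(S(S(S(S(mul(add(SZ, Z), SSSZ)))))))
  step 13: S(S(S(S(S(S(mul(S(add(Z, Z)), SSSZ)))))))
  step 14: S(S(S(S(S(S(add(SSSZ, mul(add(Z, Z), SSSZ))))))))
  step 15: S(S(S(S(S(S(S(add(SSZ, mul(add(Z, Z), SSSZ)))))))))
  step 16: S(S(S(S(S(S(S(S(add(SZ, mul(add(Z, Z), SSSZ))))))))))
  step 17: S(S(S(S(S(S(S(S(S(add(Z, mul(add(Z, Z), SSSZ)))))))))))
  step 18: S(S(S(S(S(S(S(S(S(mul(add(Z, Z), SSSZ))))))))))
  step 19: S(S(S(S(S(S(S(S(S(mul(Z, SSSZ))))))))))
  step 20: S^9(Z)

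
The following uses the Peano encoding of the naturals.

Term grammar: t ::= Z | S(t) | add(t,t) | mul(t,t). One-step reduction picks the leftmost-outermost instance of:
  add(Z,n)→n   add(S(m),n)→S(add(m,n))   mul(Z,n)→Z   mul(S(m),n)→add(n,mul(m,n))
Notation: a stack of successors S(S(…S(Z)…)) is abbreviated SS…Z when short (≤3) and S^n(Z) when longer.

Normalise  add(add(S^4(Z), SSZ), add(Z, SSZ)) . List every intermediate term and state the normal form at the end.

Answer: normal form = S^8(Z)  (in 13 steps)

Reduction:
  start: add(add(S^4(Z), SSZ), add(Z, SSZ))
  →1  add(S(add(SSSZ, SSZ)), add(Z, SSZ))
  →2  S(add(add(SSSZ, SSZ), add(Z, SSZ)))
  →3  S(add(S(add(SSZ, SSZ)), add(Z, SSZ)))
  →4  S(S(add(add(SSZ, SSZ), add(Z, SSZ))))
  →5  S(S(add(S(add(SZ, SSZ)), add(Z, SSZ))))
  →6  S(S(S(add(add(SZ, SSZ), add(Z, SSZ)))))
  →7  S(S(S(add(S(add(Z, SSZ)), add(Z, SSZ)))))
  →8  S(S(S(S(add(add(Z, SSZ), add(Z, SSZ))))))
  →9  S(S(S(S(add(SSZ, add(Z, SSZ))))))
  →10  S(S(S(S(S(add(SZ, add(Z, SSZ)))))))
  →11  S(S(S(S(S(S(add(Z, add(Z, SSZ))))))))
  →12  S(S(S(S(S(S(add(Z, SSZ)))))))
  →13  S^8(Z)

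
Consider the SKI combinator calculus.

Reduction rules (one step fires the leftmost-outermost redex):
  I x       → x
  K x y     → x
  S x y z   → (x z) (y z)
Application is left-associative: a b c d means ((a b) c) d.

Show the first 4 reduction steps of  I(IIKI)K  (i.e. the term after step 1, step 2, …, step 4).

Answer: after 4 steps: I

Working:
  start: I(IIKI)K
  step 1: IIKIK
  step 2: IKIK
  step 3: KIK
  step 4: I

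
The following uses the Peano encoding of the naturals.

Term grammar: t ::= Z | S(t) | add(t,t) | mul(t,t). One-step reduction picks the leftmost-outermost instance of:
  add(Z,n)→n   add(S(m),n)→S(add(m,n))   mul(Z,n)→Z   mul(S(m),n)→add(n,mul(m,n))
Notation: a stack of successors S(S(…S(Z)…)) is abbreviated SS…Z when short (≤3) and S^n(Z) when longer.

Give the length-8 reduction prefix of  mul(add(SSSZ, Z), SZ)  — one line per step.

  start: mul(add(SSSZ, Z), SZ)
  →1  mul(S(add(SSZ, Z)), SZ)
  →2  add(SZ, mul(add(SSZ, Z), SZ))
  →3  S(add(Z, mul(add(SSZ, Z), SZ)))
  →4  S(mul(add(SSZ, Z), SZ))
  →5  S(mul(S(add(SZ, Z)), SZ))
  →6  S(add(SZ, mul(add(SZ, Z), SZ)))
  →7  S(S(add(Z, mul(add(SZ, Z), SZ))))
  →8  S(S(mul(add(SZ, Z), SZ)))

Answer: after 8 steps: S(S(mul(add(SZ, Z), SZ)))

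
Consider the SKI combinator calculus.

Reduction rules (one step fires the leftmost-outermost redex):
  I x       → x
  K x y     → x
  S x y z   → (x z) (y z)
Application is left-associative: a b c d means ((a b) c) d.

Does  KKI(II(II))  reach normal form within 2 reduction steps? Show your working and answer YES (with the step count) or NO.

  start: KKI(II(II))
  →1  K(II(II))
  →2  K(I(II))

Answer: NO — after 2 steps the term is K(I(II)), not yet normal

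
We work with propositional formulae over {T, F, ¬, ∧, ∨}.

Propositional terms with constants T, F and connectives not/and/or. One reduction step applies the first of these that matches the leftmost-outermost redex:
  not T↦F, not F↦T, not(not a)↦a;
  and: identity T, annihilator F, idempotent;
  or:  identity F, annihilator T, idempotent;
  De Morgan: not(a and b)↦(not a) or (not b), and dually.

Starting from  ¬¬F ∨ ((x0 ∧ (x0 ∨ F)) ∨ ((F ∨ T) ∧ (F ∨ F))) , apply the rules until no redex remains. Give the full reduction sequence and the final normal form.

Answer: normal form = x0  (in 8 steps)

Reduction:
  start: ¬¬F ∨ ((x0 ∧ (x0 ∨ F)) ∨ ((F ∨ T) ∧ (F ∨ F)))
  step 1: F ∨ ((x0 ∧ (x0 ∨ F)) ∨ ((F ∨ T) ∧ (F ∨ F)))
  step 2: (x0 ∧ (x0 ∨ F)) ∨ ((F ∨ T) ∧ (F ∨ F))
  step 3: (x0 ∧ x0) ∨ ((F ∨ T) ∧ (F ∨ F))
  step 4: x0 ∨ ((F ∨ T) ∧ (F ∨ F))
  step 5: x0 ∨ (T ∧ (F ∨ F))
  step 6: x0 ∨ (F ∨ F)
  step 7: x0 ∨ F
  step 8: x0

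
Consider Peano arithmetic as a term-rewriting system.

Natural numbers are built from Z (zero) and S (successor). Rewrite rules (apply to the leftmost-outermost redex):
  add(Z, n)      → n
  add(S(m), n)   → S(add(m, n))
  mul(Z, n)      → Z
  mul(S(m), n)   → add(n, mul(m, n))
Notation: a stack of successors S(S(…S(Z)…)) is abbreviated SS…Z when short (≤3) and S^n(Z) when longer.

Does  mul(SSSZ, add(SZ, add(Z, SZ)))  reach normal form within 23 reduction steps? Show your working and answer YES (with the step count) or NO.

Answer: YES — reaches normal form S^6(Z) in 22 ≤ 23 steps

Derivation:
  start: mul(SSSZ, add(SZ, add(Z, SZ)))
  step 1: add(add(SZ, add(Z, SZ)), mul(SSZ, add(SZ, add(Z, SZ))))
  step 2: add(S(add(Z, add(Z, SZ))), mul(SSZ, add(SZ, add(Z, SZ))))
  step 3: S(add(add(Z, add(Z, SZ)), mul(SSZ, add(SZ, add(Z, SZ)))))
  step 4: S(add(add(Z, SZ), mul(SSZ, add(SZ, add(Z, SZ)))))
  step 5: S(add(SZ, mul(SSZ, add(SZ, add(Z, SZ)))))
  step 6: S(S(add(Z, mul(SSZ, add(SZ, add(Z, SZ))))))
  step 7: S(S(mul(SSZ, add(SZ, add(Z, SZ)))))
  step 8: S(S(add(add(SZ, add(Z, SZ)), mul(SZ, add(SZ, add(Z, SZ))))))
  step 9: S(S(add(S(add(Z, add(Z, SZ))), mul(SZ, add(SZ, add(Z, SZ))))))
  step 10: S(S(S(add(add(Z, add(Z, SZ)), mul(SZ, add(SZ, add(Z, SZ)))))))
  step 11: S(S(S(add(add(Z, SZ), mul(SZ, add(SZ, add(Z, SZ)))))))
  step 12: S(S(S(add(SZ, mul(SZ, add(SZ, add(Z, SZ)))))))
  step 13: S(S(S(S(add(Z, mul(SZ, add(SZ, add(Z, SZ))))))))
  step 14: S(S(S(S(mul(SZ, add(SZ, add(Z, SZ)))))))
  step 15: S(S(S(S(add(add(SZ, add(Z, SZ)), mul(Z, add(SZ, add(Z, SZ))))))))
  step 16: S(S(S(S(add(S(add(Z, add(Z, SZ))), mul(Z, add(SZ, add(Z, SZ))))))))
  step 17: S(S(S(S(S(add(add(Z, add(Z, SZ)), mul(Z, add(SZ, add(Z, SZ)))))))))
  step 18: S(S(S(S(S(add(add(Z, SZ), mul(Z, add(SZ, add(Z, SZ)))))))))
  step 19: S(S(S(S(S(add(SZ, mul(Z, add(SZ, add(Z, SZ)))))))))
  step 20: S(S(S(S(S(S(add(Z, mul(Z, add(SZ, add(Z, SZ))))))))))
  step 21: S(S(S(S(S(S(mul(Z, add(SZ, add(Z, SZ)))))))))
  step 22: S^6(Z)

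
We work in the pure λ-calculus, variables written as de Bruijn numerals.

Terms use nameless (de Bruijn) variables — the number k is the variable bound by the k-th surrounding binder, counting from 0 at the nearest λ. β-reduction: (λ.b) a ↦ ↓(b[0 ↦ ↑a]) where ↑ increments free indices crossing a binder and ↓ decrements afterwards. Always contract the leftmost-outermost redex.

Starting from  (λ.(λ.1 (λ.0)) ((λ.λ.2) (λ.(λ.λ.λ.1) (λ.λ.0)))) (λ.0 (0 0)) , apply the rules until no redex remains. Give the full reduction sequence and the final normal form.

Answer: normal form = λ.0  (in 5 steps)

Working:
  start: (λ.(λ.1 (λ.0)) ((λ.λ.2) (λ.(λ.λ.λ.1) (λ.λ.0)))) (λ.0 (0 0))
  →1  (λ.(λ.0 (0 0)) (λ.0)) ((λ.λ.λ.0 (0 0)) (λ.(λ.λ.λ.1) (λ.λ.0)))
  →2  (λ.0 (0 0)) (λ.0)
  →3  (λ.0) ((λ.0) (λ.0))
  →4  (λ.0) (λ.0)
  →5  λ.0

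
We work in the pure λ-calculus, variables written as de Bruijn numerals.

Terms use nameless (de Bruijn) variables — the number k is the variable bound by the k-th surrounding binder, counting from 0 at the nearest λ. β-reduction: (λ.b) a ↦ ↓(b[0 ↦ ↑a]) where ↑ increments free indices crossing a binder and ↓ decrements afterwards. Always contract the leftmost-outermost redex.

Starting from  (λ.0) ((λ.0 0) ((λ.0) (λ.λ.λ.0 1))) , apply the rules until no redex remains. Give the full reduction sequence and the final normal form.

Answer: normal form = λ.λ.0 1  (in 4 steps)

Derivation:
  start: (λ.0) ((λ.0 0) ((λ.0) (λ.λ.λ.0 1)))
  →1  (λ.0 0) ((λ.0) (λ.λ.λ.0 1))
  →2  (λ.0) (λ.λ.λ.0 1) ((λ.0) (λ.λ.λ.0 1))
  →3  (λ.λ.λ.0 1) ((λ.0) (λ.λ.λ.0 1))
  →4  λ.λ.0 1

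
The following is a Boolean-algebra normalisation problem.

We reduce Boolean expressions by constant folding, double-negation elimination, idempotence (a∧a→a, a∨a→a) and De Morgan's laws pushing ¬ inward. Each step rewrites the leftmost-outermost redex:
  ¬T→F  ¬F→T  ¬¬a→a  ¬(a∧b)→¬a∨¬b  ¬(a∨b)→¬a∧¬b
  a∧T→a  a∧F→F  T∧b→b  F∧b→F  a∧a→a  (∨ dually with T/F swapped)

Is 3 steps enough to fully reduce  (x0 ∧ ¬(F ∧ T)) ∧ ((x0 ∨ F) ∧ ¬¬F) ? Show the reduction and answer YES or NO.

  start: (x0 ∧ ¬(F ∧ T)) ∧ ((x0 ∨ F) ∧ ¬¬F)
  [1] (x0 ∧ (¬F ∨ ¬T)) ∧ ((x0 ∨ F) ∧ ¬¬F)
  [2] (x0 ∧ (T ∨ ¬T)) ∧ ((x0 ∨ F) ∧ ¬¬F)
  [3] (x0 ∧ T) ∧ ((x0 ∨ F) ∧ ¬¬F)

Answer: NO — after 3 steps the term is (x0 ∧ T) ∧ ((x0 ∨ F) ∧ ¬¬F), not yet normal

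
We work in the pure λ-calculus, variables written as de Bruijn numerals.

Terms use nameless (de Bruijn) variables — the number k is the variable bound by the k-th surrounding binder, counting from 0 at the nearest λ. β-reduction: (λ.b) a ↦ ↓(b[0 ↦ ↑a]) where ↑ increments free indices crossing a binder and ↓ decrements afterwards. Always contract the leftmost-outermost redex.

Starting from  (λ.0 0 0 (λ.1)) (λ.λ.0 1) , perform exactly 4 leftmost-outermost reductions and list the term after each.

  start: (λ.0 0 0 (λ.1)) (λ.λ.0 1)
  [1] (λ.λ.0 1) (λ.λ.0 1) (λ.λ.0 1) (λ.λ.λ.0 1)
  [2] (λ.0 (λ.λ.0 1)) (λ.λ.0 1) (λ.λ.λ.0 1)
  [3] (λ.λ.0 1) (λ.λ.0 1) (λ.λ.λ.0 1)
  [4] (λ.0 (λ.λ.0 1)) (λ.λ.λ.0 1)

Answer: after 4 steps: (λ.0 (λ.λ.0 1)) (λ.λ.λ.0 1)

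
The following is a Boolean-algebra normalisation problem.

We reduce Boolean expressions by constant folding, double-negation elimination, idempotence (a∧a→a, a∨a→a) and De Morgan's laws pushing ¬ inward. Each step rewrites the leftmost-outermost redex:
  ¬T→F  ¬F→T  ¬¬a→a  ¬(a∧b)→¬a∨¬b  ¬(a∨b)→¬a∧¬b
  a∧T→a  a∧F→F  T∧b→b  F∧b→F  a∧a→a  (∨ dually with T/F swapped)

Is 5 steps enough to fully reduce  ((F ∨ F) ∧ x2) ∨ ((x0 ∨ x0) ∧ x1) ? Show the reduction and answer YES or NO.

Answer: YES — reaches normal form x0 ∧ x1 in 4 ≤ 5 steps

Reduction:
  start: ((F ∨ F) ∧ x2) ∨ ((x0 ∨ x0) ∧ x1)
  →1  (F ∧ x2) ∨ ((x0 ∨ x0) ∧ x1)
  →2  F ∨ ((x0 ∨ x0) ∧ x1)
  →3  (x0 ∨ x0) ∧ x1
  →4  x0 ∧ x1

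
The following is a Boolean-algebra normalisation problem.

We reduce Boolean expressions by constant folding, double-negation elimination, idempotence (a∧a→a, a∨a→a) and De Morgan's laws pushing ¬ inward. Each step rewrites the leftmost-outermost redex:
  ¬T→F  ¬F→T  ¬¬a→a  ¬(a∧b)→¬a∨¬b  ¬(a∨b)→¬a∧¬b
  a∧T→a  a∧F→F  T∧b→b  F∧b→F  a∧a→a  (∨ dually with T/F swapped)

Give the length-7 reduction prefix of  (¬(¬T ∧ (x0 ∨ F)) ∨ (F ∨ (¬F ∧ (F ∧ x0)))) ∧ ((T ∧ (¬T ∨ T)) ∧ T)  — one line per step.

Answer: after 7 steps: ¬T ∨ T

Derivation:
  start: (¬(¬T ∧ (x0 ∨ F)) ∨ (F ∨ (¬F ∧ (F ∧ x0)))) ∧ ((T ∧ (¬T ∨ T)) ∧ T)
  [1] ((¬¬T ∨ ¬(x0 ∨ F)) ∨ (F ∨ (¬F ∧ (F ∧ x0)))) ∧ ((T ∧ (¬T ∨ T)) ∧ T)
  [2] ((T ∨ ¬(x0 ∨ F)) ∨ (F ∨ (¬F ∧ (F ∧ x0)))) ∧ ((T ∧ (¬T ∨ T)) ∧ T)
  [3] (T ∨ (F ∨ (¬F ∧ (F ∧ x0)))) ∧ ((T ∧ (¬T ∨ T)) ∧ T)
  [4] T ∧ ((T ∧ (¬T ∨ T)) ∧ T)
  [5] (T ∧ (¬T ∨ T)) ∧ T
  [6] T ∧ (¬T ∨ T)
  [7] ¬T ∨ T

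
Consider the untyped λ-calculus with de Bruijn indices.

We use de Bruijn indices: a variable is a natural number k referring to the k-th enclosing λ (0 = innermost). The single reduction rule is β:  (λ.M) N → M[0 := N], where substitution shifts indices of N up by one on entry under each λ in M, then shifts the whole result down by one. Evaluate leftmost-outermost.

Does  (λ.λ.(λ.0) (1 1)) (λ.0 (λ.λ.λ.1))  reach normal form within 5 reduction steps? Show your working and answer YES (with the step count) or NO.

  start: (λ.λ.(λ.0) (1 1)) (λ.0 (λ.λ.λ.1))
  [1] λ.(λ.0) ((λ.0 (λ.λ.λ.1)) (λ.0 (λ.λ.λ.1)))
  [2] λ.(λ.0 (λ.λ.λ.1)) (λ.0 (λ.λ.λ.1))
  [3] λ.(λ.0 (λ.λ.λ.1)) (λ.λ.λ.1)
  [4] λ.(λ.λ.λ.1) (λ.λ.λ.1)
  [5] λ.λ.λ.1

Answer: YES — reaches normal form λ.λ.λ.1 in 5 ≤ 5 steps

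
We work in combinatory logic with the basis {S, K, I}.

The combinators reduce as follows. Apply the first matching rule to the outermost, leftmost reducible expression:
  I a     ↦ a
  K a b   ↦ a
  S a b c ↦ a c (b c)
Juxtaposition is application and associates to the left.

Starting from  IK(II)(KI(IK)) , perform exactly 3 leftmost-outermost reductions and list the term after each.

  start: IK(II)(KI(IK))
  [1] K(II)(KI(IK))
  [2] II
  [3] I

Answer: after 3 steps: I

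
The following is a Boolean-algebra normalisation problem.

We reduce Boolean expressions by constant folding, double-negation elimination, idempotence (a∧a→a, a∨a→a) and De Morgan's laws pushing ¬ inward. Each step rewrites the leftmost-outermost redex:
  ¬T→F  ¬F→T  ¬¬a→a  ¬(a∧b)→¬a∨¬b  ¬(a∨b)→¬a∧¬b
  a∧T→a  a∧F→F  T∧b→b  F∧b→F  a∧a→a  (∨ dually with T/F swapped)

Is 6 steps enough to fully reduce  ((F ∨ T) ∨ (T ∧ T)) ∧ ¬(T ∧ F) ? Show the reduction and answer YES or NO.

Answer: NO — after 6 steps the term is ¬F, not yet normal

Reduction:
  start: ((F ∨ T) ∨ (T ∧ T)) ∧ ¬(T ∧ F)
  [1] (T ∨ (T ∧ T)) ∧ ¬(T ∧ F)
  [2] T ∧ ¬(T ∧ F)
  [3] ¬(T ∧ F)
  [4] ¬T ∨ ¬F
  [5] F ∨ ¬F
  [6] ¬F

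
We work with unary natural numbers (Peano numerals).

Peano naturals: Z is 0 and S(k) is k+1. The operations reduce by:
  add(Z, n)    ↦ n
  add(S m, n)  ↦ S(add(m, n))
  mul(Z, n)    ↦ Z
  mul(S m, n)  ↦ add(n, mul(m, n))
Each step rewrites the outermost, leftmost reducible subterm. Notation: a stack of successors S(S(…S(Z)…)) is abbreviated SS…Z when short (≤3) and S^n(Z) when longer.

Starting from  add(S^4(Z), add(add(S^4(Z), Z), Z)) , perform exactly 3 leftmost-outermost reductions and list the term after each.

Answer: after 3 steps: S(S(S(add(SZ, add(add(S^4(Z), Z), Z)))))

Reduction:
  start: add(S^4(Z), add(add(S^4(Z), Z), Z))
  →1  S(add(SSSZ, add(add(S^4(Z), Z), Z)))
  →2  S(S(add(SSZ, add(add(S^4(Z), Z), Z))))
  →3  S(S(S(add(SZ, add(add(S^4(Z), Z), Z)))))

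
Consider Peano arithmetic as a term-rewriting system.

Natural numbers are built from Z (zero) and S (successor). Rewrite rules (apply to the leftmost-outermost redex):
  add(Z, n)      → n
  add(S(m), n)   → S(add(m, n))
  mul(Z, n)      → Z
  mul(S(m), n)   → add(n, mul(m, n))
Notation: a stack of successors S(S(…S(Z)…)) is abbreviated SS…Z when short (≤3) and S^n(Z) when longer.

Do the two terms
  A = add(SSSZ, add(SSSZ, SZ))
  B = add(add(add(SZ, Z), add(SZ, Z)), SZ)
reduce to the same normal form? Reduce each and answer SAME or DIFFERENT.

Answer: DIFFERENT — A ⇓ S^7(Z), B ⇓ SSSZ

Derivation:
Term A:
  start: add(SSSZ, add(SSSZ, SZ))
  [1] S(add(SSZ, add(SSSZ, SZ)))
  [2] S(S(add(SZ, add(SSSZ, SZ))))
  [3] S(S(S(add(Z, add(SSSZ, SZ)))))
  [4] S(S(S(add(SSSZ, SZ))))
  [5] S(S(S(S(add(SSZ, SZ)))))
  [6] S(S(S(S(S(add(SZ, SZ))))))
  [7] S(S(S(S(S(S(add(Z, SZ)))))))
  [8] S^7(Z)

Term B:
  start: add(add(add(SZ, Z), add(SZ, Z)), SZ)
  [1] add(add(S(add(Z, Z)), add(SZ, Z)), SZ)
  [2] add(S(add(add(Z, Z), add(SZ, Z))), SZ)
  [3] S(add(add(add(Z, Z), add(SZ, Z)), SZ))
  [4] S(add(add(Z, add(SZ, Z)), SZ))
  [5] S(add(add(SZ, Z), SZ))
  [6] S(add(S(add(Z, Z)), SZ))
  [7] S(S(add(add(Z, Z), SZ)))
  [8] S(S(add(Z, SZ)))
  [9] SSSZ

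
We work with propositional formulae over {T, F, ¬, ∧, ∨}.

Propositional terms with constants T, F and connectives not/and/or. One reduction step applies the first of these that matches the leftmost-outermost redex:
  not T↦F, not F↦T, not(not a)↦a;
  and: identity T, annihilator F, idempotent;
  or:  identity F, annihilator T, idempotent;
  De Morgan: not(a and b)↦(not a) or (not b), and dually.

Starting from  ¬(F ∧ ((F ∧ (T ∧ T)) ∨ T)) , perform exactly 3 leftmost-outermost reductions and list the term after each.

  start: ¬(F ∧ ((F ∧ (T ∧ T)) ∨ T))
  [1] ¬F ∨ ¬((F ∧ (T ∧ T)) ∨ T)
  [2] T ∨ ¬((F ∧ (T ∧ T)) ∨ T)
  [3] T

Answer: after 3 steps: T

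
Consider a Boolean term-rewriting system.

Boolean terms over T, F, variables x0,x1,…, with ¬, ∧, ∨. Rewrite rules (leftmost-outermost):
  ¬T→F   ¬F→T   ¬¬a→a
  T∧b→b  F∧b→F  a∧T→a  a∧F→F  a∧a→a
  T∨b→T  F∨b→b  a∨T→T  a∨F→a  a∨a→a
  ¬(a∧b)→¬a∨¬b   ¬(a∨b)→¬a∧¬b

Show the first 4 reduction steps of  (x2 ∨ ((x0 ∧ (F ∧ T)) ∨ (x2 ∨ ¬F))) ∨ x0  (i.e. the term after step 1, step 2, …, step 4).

Answer: after 4 steps: (x2 ∨ (x2 ∨ T)) ∨ x0

Derivation:
  start: (x2 ∨ ((x0 ∧ (F ∧ T)) ∨ (x2 ∨ ¬F))) ∨ x0
  [1] (x2 ∨ ((x0 ∧ F) ∨ (x2 ∨ ¬F))) ∨ x0
  [2] (x2 ∨ (F ∨ (x2 ∨ ¬F))) ∨ x0
  [3] (x2 ∨ (x2 ∨ ¬F)) ∨ x0
  [4] (x2 ∨ (x2 ∨ T)) ∨ x0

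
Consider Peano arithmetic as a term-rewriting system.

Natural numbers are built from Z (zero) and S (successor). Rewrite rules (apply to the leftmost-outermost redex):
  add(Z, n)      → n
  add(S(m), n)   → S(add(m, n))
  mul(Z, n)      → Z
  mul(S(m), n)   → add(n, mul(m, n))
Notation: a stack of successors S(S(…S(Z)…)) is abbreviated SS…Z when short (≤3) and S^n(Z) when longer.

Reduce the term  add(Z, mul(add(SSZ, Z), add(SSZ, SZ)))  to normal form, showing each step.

Answer: normal form = S^6(Z)  (in 21 steps)

Derivation:
  start: add(Z, mul(add(SSZ, Z), add(SSZ, SZ)))
  →1  mul(add(SSZ, Z), add(SSZ, SZ))
  →2  mul(S(add(SZ, Z)), add(SSZ, SZ))
  →3  add(add(SSZ, SZ), mul(add(SZ, Z), add(SSZ, SZ)))
  →4  add(S(add(SZ, SZ)), mul(add(SZ, Z), add(SSZ, SZ)))
  →5  S(add(add(SZ, SZ), mul(add(SZ, Z), add(SSZ, SZ))))
  →6  S(add(S(add(Z, SZ)), mul(add(SZ, Z), add(SSZ, SZ))))
  →7  S(S(add(add(Z, SZ), mul(add(SZ, Z), add(SSZ, SZ)))))
  →8  S(S(add(SZ, mul(add(SZ, Z), add(SSZ, SZ)))))
  →9  S(S(S(add(Z, mul(add(SZ, Z), add(SSZ, SZ))))))
  →10  S(S(S(mul(add(SZ, Z), add(SSZ, SZ)))))
  →11  S(S(S(mul(S(add(Z, Z)), add(SSZ, SZ)))))
  →12  S(S(S(add(add(SSZ, SZ), mul(add(Z, Z), add(SSZ, SZ))))))
  →13  S(S(S(add(S(add(SZ, SZ)), mul(add(Z, Z), add(SSZ, SZ))))))
  →14  S(S(S(S(add(add(SZ, SZ), mul(add(Z, Z), add(SSZ, SZ)))))))
  →15  S(S(S(S(add(S(add(Z, SZ)), mul(add(Z, Z), add(SSZ, SZ)))))))
  →16  S(S(S(S(S(add(add(Z, SZ), mul(add(Z, Z), add(SSZ, SZ))))))))
  →17  S(S(S(S(S(add(SZ, mul(add(Z, Z), add(SSZ, SZ))))))))
  →18  S(S(S(S(S(S(add(Z, mul(add(Z, Z), add(SSZ, SZ)))))))))
  →19  S(S(S(S(S(S(mul(add(Z, Z), add(SSZ, SZ))))))))
  →20  S(S(S(S(S(S(mul(Z, add(SSZ, SZ))))))))
  →21  S^6(Z)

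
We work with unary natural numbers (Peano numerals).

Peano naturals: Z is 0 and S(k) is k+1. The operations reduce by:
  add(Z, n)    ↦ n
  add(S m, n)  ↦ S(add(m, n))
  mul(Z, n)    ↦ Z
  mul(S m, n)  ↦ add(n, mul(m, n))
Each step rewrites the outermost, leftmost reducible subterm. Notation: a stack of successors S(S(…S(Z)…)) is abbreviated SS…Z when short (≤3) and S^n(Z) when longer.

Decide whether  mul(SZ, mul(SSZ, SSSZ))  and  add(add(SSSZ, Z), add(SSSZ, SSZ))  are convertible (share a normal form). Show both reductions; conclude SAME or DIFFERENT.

Term A:
  start: mul(SZ, mul(SSZ, SSSZ))
  step 1: add(mul(SSZ, SSSZ), mul(Z, mul(SSZ, SSSZ)))
  step 2: add(add(SSSZ, mul(SZ, SSSZ)), mul(Z, mul(SSZ, SSSZ)))
  step 3: add(S(add(SSZ, mul(SZ, SSSZ))), mul(Z, mul(SSZ, SSSZ)))
  step 4: S(add(add(SSZ, mul(SZ, SSSZ)), mul(Z, mul(SSZ, SSSZ))))
  step 5: S(add(S(add(SZ, mul(SZ, SSSZ))), mul(Z, mul(SSZ, SSSZ))))
  step 6: S(S(add(add(SZ, mul(SZ, SSSZ)), mul(Z, mul(SSZ, SSSZ)))))
  step 7: S(S(add(S(add(Z, mul(SZ, SSSZ))), mul(Z, mul(SSZ, SSSZ)))))
  step 8: S(S(S(add(add(Z, mul(SZ, SSSZ)), mul(Z, mul(SSZ, SSSZ))))))
  step 9: S(S(S(add(mul(SZ, SSSZ), mul(Z, mul(SSZ, SSSZ))))))
  step 10: S(S(S(add(add(SSSZ, mul(Z, SSSZ)), mul(Z, mul(SSZ, SSSZ))))))
  step 11: S(S(S(add(S(add(SSZ, mul(Z, SSSZ))), mul(Z, mul(SSZ, SSSZ))))))
  step 12: S(S(S(S(add(add(SSZ, mul(Z, SSSZ)), mul(Z, mul(SSZ, SSSZ)))))))
  step 13: S(S(S(S(add(S(add(SZ, mul(Z, SSSZ))), mul(Z, mul(SSZ, SSSZ)))))))
  step 14: S(S(S(S(S(add(add(SZ, mul(Z, SSSZ)), mul(Z, mul(SSZ, SSSZ))))))))
  step 15: S(S(S(S(S(add(S(add(Z, mul(Z, SSSZ))), mul(Z, mul(SSZ, SSSZ))))))))
  step 16: S(S(S(S(S(S(add(add(Z, mul(Z, SSSZ)), mul(Z, mul(SSZ, SSSZ)))))))))
  step 17: S(S(S(S(S(S(add(mul(Z, SSSZ), mul(Z, mul(SSZ, SSSZ)))))))))
  step 18: S(S(S(S(S(S(add(Z, mul(Z, mul(SSZ, SSSZ)))))))))
  step 19: S(S(S(S(S(S(mul(Z, mul(SSZ, SSSZ))))))))
  step 20: S^6(Z)

Term B:
  start: add(add(SSSZ, Z), add(SSSZ, SSZ))
  step 1: add(S(add(SSZ, Z)), add(SSSZ, SSZ))
  step 2: S(add(add(SSZ, Z), add(SSSZ, SSZ)))
  step 3: S(add(S(add(SZ, Z)), add(SSSZ, SSZ)))
  step 4: S(S(add(add(SZ, Z), add(SSSZ, SSZ))))
  step 5: S(S(add(S(add(Z, Z)), add(SSSZ, SSZ))))
  step 6: S(S(S(add(add(Z, Z), add(SSSZ, SSZ)))))
  step 7: S(S(S(add(Z, add(SSSZ, SSZ)))))
  step 8: S(S(S(add(SSSZ, SSZ))))
  step 9: S(S(S(S(add(SSZ, SSZ)))))
  step 10: S(S(S(S(S(add(SZ, SSZ))))))
  step 11: S(S(S(S(S(S(add(Z, SSZ)))))))
  step 12: S^8(Z)

Answer: DIFFERENT — A ⇓ S^6(Z), B ⇓ S^8(Z)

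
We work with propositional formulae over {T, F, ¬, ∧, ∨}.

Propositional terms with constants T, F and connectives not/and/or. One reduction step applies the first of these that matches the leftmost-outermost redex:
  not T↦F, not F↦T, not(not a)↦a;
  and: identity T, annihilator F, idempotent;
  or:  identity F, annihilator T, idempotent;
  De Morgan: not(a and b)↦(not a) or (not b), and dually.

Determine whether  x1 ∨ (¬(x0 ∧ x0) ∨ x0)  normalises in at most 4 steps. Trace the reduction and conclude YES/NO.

  start: x1 ∨ (¬(x0 ∧ x0) ∨ x0)
  [1] x1 ∨ ((¬x0 ∨ ¬x0) ∨ x0)
  [2] x1 ∨ (¬x0 ∨ x0)

Answer: YES — reaches normal form x1 ∨ (¬x0 ∨ x0) in 2 ≤ 4 steps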